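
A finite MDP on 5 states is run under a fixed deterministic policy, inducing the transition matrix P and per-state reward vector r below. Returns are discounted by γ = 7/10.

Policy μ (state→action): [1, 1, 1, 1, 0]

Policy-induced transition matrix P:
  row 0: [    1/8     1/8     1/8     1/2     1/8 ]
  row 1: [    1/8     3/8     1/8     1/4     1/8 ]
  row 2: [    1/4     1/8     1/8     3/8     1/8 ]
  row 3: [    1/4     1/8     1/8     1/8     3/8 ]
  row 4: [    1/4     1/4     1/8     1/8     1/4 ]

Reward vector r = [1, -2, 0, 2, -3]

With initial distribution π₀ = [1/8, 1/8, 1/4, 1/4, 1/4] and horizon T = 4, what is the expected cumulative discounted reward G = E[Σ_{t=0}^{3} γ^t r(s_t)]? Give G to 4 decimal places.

G = -0.8684

t=0: π = [0.1250, 0.1250, 0.2500, 0.2500, 0.2500], E[r] = -0.3750, γ^t·E[r] = -0.375000, running G = -0.375000
t=1: π = [0.2188, 0.1875, 0.1250, 0.2500, 0.2188], E[r] = -0.3125, γ^t·E[r] = -0.218750, running G = -0.593750
t=2: π = [0.1992, 0.1992, 0.1250, 0.2617, 0.2148], E[r] = -0.3203, γ^t·E[r] = -0.156953, running G = -0.750703
t=3: π = [0.2002, 0.2017, 0.1250, 0.2559, 0.2173], E[r] = -0.3433, γ^t·E[r] = -0.117739, running G = -0.868442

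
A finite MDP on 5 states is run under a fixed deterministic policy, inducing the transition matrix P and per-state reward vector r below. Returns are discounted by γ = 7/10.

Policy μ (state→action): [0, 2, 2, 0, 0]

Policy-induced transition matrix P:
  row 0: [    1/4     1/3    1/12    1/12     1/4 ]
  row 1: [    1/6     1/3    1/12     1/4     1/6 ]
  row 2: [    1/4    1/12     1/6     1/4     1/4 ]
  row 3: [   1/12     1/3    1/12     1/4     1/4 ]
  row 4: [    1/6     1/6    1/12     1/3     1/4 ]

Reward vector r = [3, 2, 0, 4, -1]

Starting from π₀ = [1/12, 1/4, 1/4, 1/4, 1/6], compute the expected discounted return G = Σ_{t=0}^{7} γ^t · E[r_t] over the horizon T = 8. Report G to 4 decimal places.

t=0: π = [0.0833, 0.2500, 0.2500, 0.2500, 0.1667], E[r] = 1.5833, γ^t·E[r] = 1.583333, running G = 1.583333
t=1: π = [0.1736, 0.2431, 0.1042, 0.2500, 0.2292], E[r] = 1.7778, γ^t·E[r] = 1.244444, running G = 2.827778
t=2: π = [0.1690, 0.2691, 0.0920, 0.2402, 0.2297], E[r] = 1.7760, γ^t·E[r] = 0.870260, running G = 3.698038
t=3: π = [0.1684, 0.2720, 0.0910, 0.2410, 0.2276], E[r] = 1.7856, γ^t·E[r] = 0.612474, running G = 4.310512
t=4: π = [0.1682, 0.2727, 0.0909, 0.2409, 0.2273], E[r] = 1.7862, γ^t·E[r] = 0.428860, running G = 4.739372
t=5: π = [0.1682, 0.2727, 0.0909, 0.2409, 0.2273], E[r] = 1.7864, γ^t·E[r] = 0.300232, running G = 5.039604
t=6: π = [0.1682, 0.2727, 0.0909, 0.2409, 0.2273], E[r] = 1.7864, γ^t·E[r] = 0.210164, running G = 5.249768
t=7: π = [0.1682, 0.2727, 0.0909, 0.2409, 0.2273], E[r] = 1.7864, γ^t·E[r] = 0.147115, running G = 5.396882

G = 5.3969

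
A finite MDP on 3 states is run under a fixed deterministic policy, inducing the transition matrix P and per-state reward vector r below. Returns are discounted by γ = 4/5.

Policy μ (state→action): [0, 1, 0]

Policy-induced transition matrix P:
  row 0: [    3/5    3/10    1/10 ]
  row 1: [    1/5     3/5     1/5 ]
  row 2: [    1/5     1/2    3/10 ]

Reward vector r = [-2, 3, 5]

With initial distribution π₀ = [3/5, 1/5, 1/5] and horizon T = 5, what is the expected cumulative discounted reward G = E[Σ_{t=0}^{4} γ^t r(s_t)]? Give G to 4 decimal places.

t=0: π = [0.6000, 0.2000, 0.2000], E[r] = 0.4000, γ^t·E[r] = 0.400000, running G = 0.400000
t=1: π = [0.4400, 0.4000, 0.1600], E[r] = 1.1200, γ^t·E[r] = 0.896000, running G = 1.296000
t=2: π = [0.3760, 0.4520, 0.1720], E[r] = 1.4640, γ^t·E[r] = 0.936960, running G = 2.232960
t=3: π = [0.3504, 0.4700, 0.1796], E[r] = 1.6072, γ^t·E[r] = 0.822886, running G = 3.055846
t=4: π = [0.3402, 0.4769, 0.1829], E[r] = 1.6650, γ^t·E[r] = 0.682000, running G = 3.737847

G = 3.7378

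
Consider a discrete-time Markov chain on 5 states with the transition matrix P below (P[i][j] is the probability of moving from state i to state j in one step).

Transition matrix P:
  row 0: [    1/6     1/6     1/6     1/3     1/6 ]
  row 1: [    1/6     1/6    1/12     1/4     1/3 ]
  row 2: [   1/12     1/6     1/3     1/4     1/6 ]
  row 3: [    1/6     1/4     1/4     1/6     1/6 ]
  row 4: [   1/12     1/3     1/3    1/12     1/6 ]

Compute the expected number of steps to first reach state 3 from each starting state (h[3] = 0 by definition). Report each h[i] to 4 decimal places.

First-step conditioning: h[3] = 0; for i ≠ 3, h[i] = 1 + Σ_k P[i][k]·h[k].
  h[0] = 1 + 1/6·h[0] + 1/6·h[1] + 1/6·h[2] + 1/6·h[4]
  h[1] = 1 + 1/6·h[0] + 1/6·h[1] + 1/12·h[2] + 1/3·h[4]
  h[2] = 1 + 1/12·h[0] + 1/6·h[1] + 1/3·h[2] + 1/6·h[4]
  h[4] = 1 + 1/12·h[0] + 1/3·h[1] + 1/3·h[2] + 1/6·h[4]
Solving the 4×4 linear system over states ≠ 3 gives exactly h = [600/149, 4716/1043, 660/149, 0, 5406/1043] (h[3] = 0 is the target).

h = [4.0268, 4.5216, 4.4295, 0.0000, 5.1831]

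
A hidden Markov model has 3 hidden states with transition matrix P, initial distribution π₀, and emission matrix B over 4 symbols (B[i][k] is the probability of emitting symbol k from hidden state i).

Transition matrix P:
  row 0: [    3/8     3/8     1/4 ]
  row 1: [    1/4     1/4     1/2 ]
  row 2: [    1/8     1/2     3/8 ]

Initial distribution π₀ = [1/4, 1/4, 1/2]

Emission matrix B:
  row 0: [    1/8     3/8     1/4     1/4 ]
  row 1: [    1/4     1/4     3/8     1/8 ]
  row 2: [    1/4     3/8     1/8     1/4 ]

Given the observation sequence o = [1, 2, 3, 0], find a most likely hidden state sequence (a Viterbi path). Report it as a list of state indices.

path = [2, 1, 2, 1]

t=0: δ = [9.375e-02, 6.250e-02, 1.875e-01]  (obs o_0=1)
t=1: δ = [8.789e-03, 3.516e-02, 8.789e-03]  ψ = [0, 2, 2]  (obs o_1=2)
t=2: δ = [2.197e-03, 1.099e-03, 4.395e-03]  ψ = [1, 1, 1]  (obs o_2=3)
t=3: δ = [1.030e-04, 5.493e-04, 4.120e-04]  ψ = [0, 2, 2]  (obs o_3=0)
backtrack: best end state = 1; path = [2, 1, 2, 1]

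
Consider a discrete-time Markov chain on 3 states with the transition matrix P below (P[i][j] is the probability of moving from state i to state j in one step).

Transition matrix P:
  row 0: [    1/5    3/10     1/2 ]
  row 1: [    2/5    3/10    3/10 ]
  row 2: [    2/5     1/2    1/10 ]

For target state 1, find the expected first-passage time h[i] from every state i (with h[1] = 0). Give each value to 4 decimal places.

First-step conditioning: h[1] = 0; for i ≠ 1, h[i] = 1 + Σ_k P[i][k]·h[k].
  h[0] = 1 + 1/5·h[0] + 1/2·h[2]
  h[2] = 1 + 2/5·h[0] + 1/10·h[2]
Solving the 2×2 linear system over states ≠ 1 gives exactly h = [35/13, 0, 30/13] (h[1] = 0 is the target).

h = [2.6923, 0.0000, 2.3077]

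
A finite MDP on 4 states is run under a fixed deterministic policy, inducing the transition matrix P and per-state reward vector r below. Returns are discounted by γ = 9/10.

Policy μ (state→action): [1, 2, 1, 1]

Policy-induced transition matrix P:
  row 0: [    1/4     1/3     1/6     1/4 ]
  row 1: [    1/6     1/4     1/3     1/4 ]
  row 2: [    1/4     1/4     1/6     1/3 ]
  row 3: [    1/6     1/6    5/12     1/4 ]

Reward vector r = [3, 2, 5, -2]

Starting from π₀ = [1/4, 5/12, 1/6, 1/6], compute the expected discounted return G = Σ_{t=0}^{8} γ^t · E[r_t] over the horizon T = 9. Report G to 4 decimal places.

t=0: π = [0.2500, 0.4167, 0.1667, 0.1667], E[r] = 2.0833, γ^t·E[r] = 2.083333, running G = 2.083333
t=1: π = [0.2014, 0.2569, 0.2778, 0.2639], E[r] = 1.9792, γ^t·E[r] = 1.781250, running G = 3.864583
t=2: π = [0.2066, 0.2448, 0.2755, 0.2731], E[r] = 1.9404, γ^t·E[r] = 1.571719, running G = 5.436302
t=3: π = [0.2068, 0.2445, 0.2758, 0.2730], E[r] = 1.9423, γ^t·E[r] = 1.415918, running G = 6.852220
t=4: π = [0.2069, 0.2445, 0.2756, 0.2730], E[r] = 1.9419, γ^t·E[r] = 1.274086, running G = 8.126306
t=5: π = [0.2069, 0.2445, 0.2757, 0.2730], E[r] = 1.9420, γ^t·E[r] = 1.146717, running G = 9.273023
t=6: π = [0.2069, 0.2445, 0.2757, 0.2730], E[r] = 1.9420, γ^t·E[r] = 1.032040, running G = 10.305063
t=7: π = [0.2069, 0.2445, 0.2757, 0.2730], E[r] = 1.9420, γ^t·E[r] = 0.928837, running G = 11.233900
t=8: π = [0.2069, 0.2445, 0.2757, 0.2730], E[r] = 1.9420, γ^t·E[r] = 0.835953, running G = 12.069853

G = 12.0699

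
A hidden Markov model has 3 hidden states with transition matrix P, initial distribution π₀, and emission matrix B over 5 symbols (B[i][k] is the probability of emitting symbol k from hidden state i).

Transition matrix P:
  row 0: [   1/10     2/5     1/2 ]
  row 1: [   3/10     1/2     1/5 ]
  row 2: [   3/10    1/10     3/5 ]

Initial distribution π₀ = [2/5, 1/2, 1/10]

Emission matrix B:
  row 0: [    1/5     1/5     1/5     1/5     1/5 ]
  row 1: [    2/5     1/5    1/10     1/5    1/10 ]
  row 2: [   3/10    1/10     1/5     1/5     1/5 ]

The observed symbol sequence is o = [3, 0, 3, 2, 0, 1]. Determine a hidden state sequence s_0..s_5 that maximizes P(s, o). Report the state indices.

t=0: δ = [8.000e-02, 1.000e-01, 2.000e-02]  (obs o_0=3)
t=1: δ = [6.000e-03, 2.000e-02, 1.200e-02]  ψ = [1, 1, 0]  (obs o_1=0)
t=2: δ = [1.200e-03, 2.000e-03, 1.440e-03]  ψ = [1, 1, 2]  (obs o_2=3)
t=3: δ = [1.200e-04, 1.000e-04, 1.728e-04]  ψ = [1, 1, 2]  (obs o_3=2)
t=4: δ = [1.037e-05, 2.000e-05, 3.110e-05]  ψ = [2, 1, 2]  (obs o_4=0)
t=5: δ = [1.866e-06, 2.000e-06, 1.866e-06]  ψ = [2, 1, 2]  (obs o_5=1)
backtrack: best end state = 1; path = [1, 1, 1, 1, 1, 1]

path = [1, 1, 1, 1, 1, 1]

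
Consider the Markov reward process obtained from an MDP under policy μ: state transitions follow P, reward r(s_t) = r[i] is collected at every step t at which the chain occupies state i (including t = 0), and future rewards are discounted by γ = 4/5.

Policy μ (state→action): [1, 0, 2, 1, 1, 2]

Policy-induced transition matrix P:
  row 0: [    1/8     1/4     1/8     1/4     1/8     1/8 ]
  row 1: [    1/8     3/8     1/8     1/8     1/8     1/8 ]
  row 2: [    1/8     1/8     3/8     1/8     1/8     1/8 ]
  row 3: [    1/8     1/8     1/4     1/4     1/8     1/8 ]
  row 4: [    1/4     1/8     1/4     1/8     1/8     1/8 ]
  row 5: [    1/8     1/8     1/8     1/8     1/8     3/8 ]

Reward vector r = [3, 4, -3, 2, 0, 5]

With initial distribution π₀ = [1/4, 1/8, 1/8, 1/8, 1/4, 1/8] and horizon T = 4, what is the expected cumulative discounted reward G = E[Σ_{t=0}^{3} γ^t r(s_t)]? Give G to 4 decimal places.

G = 5.0949

t=0: π = [0.2500, 0.1250, 0.1250, 0.1250, 0.2500, 0.1250], E[r] = 1.7500, γ^t·E[r] = 1.750000, running G = 1.750000
t=1: π = [0.1563, 0.1875, 0.2031, 0.1719, 0.1250, 0.1563], E[r] = 1.7344, γ^t·E[r] = 1.387500, running G = 3.137500
t=2: π = [0.1406, 0.1914, 0.2129, 0.1660, 0.1250, 0.1641], E[r] = 1.7012, γ^t·E[r] = 1.088750, running G = 4.226250
t=3: π = [0.1406, 0.1904, 0.2146, 0.1633, 0.1250, 0.1660], E[r] = 1.6965, γ^t·E[r] = 0.868625, running G = 5.094875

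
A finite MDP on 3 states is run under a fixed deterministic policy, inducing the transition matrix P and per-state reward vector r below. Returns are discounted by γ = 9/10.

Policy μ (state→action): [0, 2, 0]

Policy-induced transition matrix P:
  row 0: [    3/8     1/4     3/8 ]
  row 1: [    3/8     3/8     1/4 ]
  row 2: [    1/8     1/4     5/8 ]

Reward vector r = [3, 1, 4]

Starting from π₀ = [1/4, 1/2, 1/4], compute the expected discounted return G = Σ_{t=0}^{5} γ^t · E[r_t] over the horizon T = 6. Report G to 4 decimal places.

G = 12.7199

t=0: π = [0.2500, 0.5000, 0.2500], E[r] = 2.2500, γ^t·E[r] = 2.250000, running G = 2.250000
t=1: π = [0.3125, 0.3125, 0.3750], E[r] = 2.7500, γ^t·E[r] = 2.475000, running G = 4.725000
t=2: π = [0.2813, 0.2891, 0.4297], E[r] = 2.8516, γ^t·E[r] = 2.309766, running G = 7.034766
t=3: π = [0.2676, 0.2861, 0.4463], E[r] = 2.8740, γ^t·E[r] = 2.095163, running G = 9.129929
t=4: π = [0.2634, 0.2858, 0.4508], E[r] = 2.8793, γ^t·E[r] = 1.889091, running G = 11.019019
t=5: π = [0.2623, 0.2857, 0.4520], E[r] = 2.8805, γ^t·E[r] = 1.700929, running G = 12.719949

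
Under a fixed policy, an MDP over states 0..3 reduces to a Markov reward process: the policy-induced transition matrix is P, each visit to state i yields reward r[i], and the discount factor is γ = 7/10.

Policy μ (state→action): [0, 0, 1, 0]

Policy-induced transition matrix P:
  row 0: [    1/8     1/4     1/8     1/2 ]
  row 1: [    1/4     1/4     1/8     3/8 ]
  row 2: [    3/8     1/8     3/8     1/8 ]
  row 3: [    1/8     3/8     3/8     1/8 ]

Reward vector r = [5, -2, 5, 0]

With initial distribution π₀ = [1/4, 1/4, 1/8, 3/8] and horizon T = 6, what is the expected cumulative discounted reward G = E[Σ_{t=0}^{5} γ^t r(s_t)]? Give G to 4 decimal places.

G = 4.8556

t=0: π = [0.2500, 0.2500, 0.1250, 0.3750], E[r] = 1.3750, γ^t·E[r] = 1.375000, running G = 1.375000
t=1: π = [0.1875, 0.2813, 0.2500, 0.2813], E[r] = 1.6250, γ^t·E[r] = 1.137500, running G = 2.512500
t=2: π = [0.2227, 0.2539, 0.2578, 0.2656], E[r] = 1.8945, γ^t·E[r] = 0.928320, running G = 3.440820
t=3: π = [0.2212, 0.2510, 0.2559, 0.2720], E[r] = 1.8833, γ^t·E[r] = 0.645972, running G = 4.086792
t=4: π = [0.2203, 0.2520, 0.2570, 0.2707], E[r] = 1.8824, γ^t·E[r] = 0.451975, running G = 4.538768
t=5: π = [0.2207, 0.2517, 0.2569, 0.2706], E[r] = 1.8848, γ^t·E[r] = 0.316784, running G = 4.855552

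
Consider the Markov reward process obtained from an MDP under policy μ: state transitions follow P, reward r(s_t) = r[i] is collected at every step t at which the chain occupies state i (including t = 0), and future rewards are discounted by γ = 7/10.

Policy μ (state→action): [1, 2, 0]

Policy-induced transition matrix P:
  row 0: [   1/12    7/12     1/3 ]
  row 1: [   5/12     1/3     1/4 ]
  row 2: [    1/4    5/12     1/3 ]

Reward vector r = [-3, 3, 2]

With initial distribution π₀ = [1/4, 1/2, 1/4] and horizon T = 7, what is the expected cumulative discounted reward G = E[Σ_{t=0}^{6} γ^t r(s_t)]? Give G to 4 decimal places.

t=0: π = [0.2500, 0.5000, 0.2500], E[r] = 1.2500, γ^t·E[r] = 1.250000, running G = 1.250000
t=1: π = [0.2917, 0.4167, 0.2917], E[r] = 0.9583, γ^t·E[r] = 0.670833, running G = 1.920833
t=2: π = [0.2708, 0.4306, 0.2986], E[r] = 1.0764, γ^t·E[r] = 0.527431, running G = 2.448264
t=3: π = [0.2766, 0.4259, 0.2975], E[r] = 1.0428, γ^t·E[r] = 0.357689, running G = 2.805953
t=4: π = [0.2749, 0.4273, 0.2978], E[r] = 1.0529, γ^t·E[r] = 0.252790, running G = 3.058743
t=5: π = [0.2754, 0.4269, 0.2977], E[r] = 1.0499, γ^t·E[r] = 0.176454, running G = 3.235197
t=6: π = [0.2752, 0.4270, 0.2978], E[r] = 1.0508, γ^t·E[r] = 0.123621, running G = 3.358818

G = 3.3588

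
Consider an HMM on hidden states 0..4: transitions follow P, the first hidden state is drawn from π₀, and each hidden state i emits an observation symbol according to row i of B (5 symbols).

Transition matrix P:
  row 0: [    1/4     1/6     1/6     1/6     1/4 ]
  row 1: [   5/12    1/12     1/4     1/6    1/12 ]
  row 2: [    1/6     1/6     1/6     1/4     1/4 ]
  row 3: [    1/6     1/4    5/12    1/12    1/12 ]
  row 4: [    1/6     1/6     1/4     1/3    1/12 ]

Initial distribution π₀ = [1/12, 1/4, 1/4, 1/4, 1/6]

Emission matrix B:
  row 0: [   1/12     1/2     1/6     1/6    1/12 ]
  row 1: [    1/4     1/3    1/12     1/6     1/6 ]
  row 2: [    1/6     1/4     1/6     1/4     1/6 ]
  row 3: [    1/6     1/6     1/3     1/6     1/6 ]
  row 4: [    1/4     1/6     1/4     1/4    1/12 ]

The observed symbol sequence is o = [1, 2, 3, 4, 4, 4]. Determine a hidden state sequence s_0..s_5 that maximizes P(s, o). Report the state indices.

t=0: δ = [4.167e-02, 8.333e-02, 6.250e-02, 4.167e-02, 2.778e-02]  (obs o_0=1)
t=1: δ = [5.787e-03, 8.681e-04, 3.472e-03, 5.208e-03, 3.906e-03]  ψ = [1, 2, 1, 2, 2]  (obs o_1=2)
t=2: δ = [2.411e-04, 2.170e-04, 5.425e-04, 2.170e-04, 3.617e-04]  ψ = [0, 3, 3, 4, 0]  (obs o_2=3)
t=3: δ = [7.535e-06, 1.507e-05, 1.507e-05, 2.261e-05, 1.130e-05]  ψ = [1, 2, 2, 2, 2]  (obs o_3=4)
t=4: δ = [5.233e-07, 9.419e-07, 1.570e-06, 6.279e-07, 3.140e-07]  ψ = [1, 3, 3, 2, 2]  (obs o_4=4)
t=5: δ = [3.270e-08, 4.361e-08, 4.361e-08, 6.541e-08, 3.270e-08]  ψ = [1, 2, 2, 2, 2]  (obs o_5=4)
backtrack: best end state = 3; path = [2, 3, 2, 3, 2, 3]

path = [2, 3, 2, 3, 2, 3]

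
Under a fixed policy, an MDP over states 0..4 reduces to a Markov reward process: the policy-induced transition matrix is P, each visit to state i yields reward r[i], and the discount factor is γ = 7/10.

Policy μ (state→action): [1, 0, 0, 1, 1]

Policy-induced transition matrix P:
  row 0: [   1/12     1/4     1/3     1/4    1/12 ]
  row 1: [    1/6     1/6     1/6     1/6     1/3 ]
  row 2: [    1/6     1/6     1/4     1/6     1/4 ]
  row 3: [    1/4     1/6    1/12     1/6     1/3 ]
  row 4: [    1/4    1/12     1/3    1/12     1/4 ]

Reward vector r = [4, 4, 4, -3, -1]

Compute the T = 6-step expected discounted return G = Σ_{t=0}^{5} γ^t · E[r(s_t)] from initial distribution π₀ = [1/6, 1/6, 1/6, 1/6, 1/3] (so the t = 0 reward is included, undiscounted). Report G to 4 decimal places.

t=0: π = [0.1667, 0.1667, 0.1667, 0.1667, 0.3333], E[r] = 1.1667, γ^t·E[r] = 1.166667, running G = 1.166667
t=1: π = [0.1944, 0.1528, 0.2500, 0.1528, 0.2500], E[r] = 1.6806, γ^t·E[r] = 1.176389, running G = 2.343056
t=2: π = [0.1840, 0.1620, 0.2488, 0.1620, 0.2431], E[r] = 1.6505, γ^t·E[r] = 0.808727, running G = 3.151782
t=3: π = [0.1851, 0.1617, 0.2451, 0.1617, 0.2463], E[r] = 1.6361, γ^t·E[r] = 0.561179, running G = 3.712962
t=4: π = [0.1852, 0.1616, 0.2455, 0.1616, 0.2461], E[r] = 1.6385, γ^t·E[r] = 0.393407, running G = 4.106368
t=5: π = [0.1852, 0.1616, 0.2456, 0.1616, 0.2461], E[r] = 1.6386, γ^t·E[r] = 0.275395, running G = 4.381764

G = 4.3818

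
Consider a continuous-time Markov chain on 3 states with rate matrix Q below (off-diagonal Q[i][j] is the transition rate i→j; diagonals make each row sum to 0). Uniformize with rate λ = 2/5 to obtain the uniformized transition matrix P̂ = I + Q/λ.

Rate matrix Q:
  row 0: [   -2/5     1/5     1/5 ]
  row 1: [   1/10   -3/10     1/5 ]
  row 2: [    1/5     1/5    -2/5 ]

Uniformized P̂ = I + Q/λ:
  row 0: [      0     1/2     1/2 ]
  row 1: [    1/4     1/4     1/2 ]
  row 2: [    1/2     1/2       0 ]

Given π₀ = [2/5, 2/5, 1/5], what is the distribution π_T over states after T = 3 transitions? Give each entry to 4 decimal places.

t=0: π = [0.4000, 0.4000, 0.2000]
t=1: π = [0.2000, 0.4000, 0.4000]
t=2: π = [0.3000, 0.4000, 0.3000]
t=3: π = [0.2500, 0.4000, 0.3500]

π = [0.2500, 0.4000, 0.3500]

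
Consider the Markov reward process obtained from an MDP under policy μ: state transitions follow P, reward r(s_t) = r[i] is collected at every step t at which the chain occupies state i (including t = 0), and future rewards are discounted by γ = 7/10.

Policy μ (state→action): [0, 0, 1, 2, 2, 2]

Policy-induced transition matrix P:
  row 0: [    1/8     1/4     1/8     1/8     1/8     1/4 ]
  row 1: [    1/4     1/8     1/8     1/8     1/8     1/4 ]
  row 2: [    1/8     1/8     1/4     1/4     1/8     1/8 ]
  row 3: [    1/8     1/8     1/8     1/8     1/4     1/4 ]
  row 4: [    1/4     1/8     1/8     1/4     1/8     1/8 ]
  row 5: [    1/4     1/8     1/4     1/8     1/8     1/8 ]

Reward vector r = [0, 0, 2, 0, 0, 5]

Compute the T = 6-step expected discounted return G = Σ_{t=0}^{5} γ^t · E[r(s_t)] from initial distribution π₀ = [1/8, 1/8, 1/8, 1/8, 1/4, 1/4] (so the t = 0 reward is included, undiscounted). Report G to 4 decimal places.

G = 3.9286

t=0: π = [0.1250, 0.1250, 0.1250, 0.1250, 0.2500, 0.2500], E[r] = 1.5000, γ^t·E[r] = 1.500000, running G = 1.500000
t=1: π = [0.2031, 0.1406, 0.1719, 0.1719, 0.1406, 0.1719], E[r] = 1.2031, γ^t·E[r] = 0.842188, running G = 2.342188
t=2: π = [0.1816, 0.1504, 0.1680, 0.1641, 0.1465, 0.1895], E[r] = 1.2832, γ^t·E[r] = 0.628770, running G = 2.970957
t=3: π = [0.1858, 0.1477, 0.1697, 0.1643, 0.1455, 0.1870], E[r] = 1.2744, γ^t·E[r] = 0.437124, running G = 3.408081
t=4: π = [0.1850, 0.1482, 0.1696, 0.1644, 0.1455, 0.1872], E[r] = 1.2753, γ^t·E[r] = 0.306199, running G = 3.714280
t=5: π = [0.1851, 0.1481, 0.1696, 0.1644, 0.1455, 0.1872], E[r] = 1.2752, γ^t·E[r] = 0.214329, running G = 3.928609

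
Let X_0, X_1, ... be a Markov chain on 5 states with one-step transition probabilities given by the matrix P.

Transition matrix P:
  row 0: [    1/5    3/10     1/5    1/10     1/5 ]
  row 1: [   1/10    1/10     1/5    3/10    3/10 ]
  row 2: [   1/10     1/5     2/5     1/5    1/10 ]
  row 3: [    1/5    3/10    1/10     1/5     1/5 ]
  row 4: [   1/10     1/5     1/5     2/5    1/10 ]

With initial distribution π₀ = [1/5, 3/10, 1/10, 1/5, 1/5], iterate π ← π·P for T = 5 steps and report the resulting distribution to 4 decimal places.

t=0: π = [0.2000, 0.3000, 0.1000, 0.2000, 0.2000]
t=1: π = [0.1400, 0.2100, 0.2000, 0.2500, 0.2000]
t=2: π = [0.1390, 0.2180, 0.2150, 0.2470, 0.1810]
t=3: π = [0.1386, 0.2168, 0.2183, 0.2441, 0.1822]
t=4: π = [0.1383, 0.2166, 0.2193, 0.2443, 0.1816]
t=5: π = [0.1383, 0.2166, 0.2194, 0.2442, 0.1816]

π = [0.1383, 0.2166, 0.2194, 0.2442, 0.1816]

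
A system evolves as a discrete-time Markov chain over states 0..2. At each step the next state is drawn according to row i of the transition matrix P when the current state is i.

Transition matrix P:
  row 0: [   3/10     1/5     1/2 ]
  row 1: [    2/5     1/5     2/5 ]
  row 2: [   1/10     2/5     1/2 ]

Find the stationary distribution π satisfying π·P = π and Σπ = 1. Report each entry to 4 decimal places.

Balance equations π_j = Σ_i π_i·P[i][j]:
  π_0 = 3/10·π_0 + 2/5·π_1 + 1/10·π_2
  π_1 = 1/5·π_0 + 1/5·π_1 + 2/5·π_2
  normalize: π_0 + π_1 + π_2 = 1
Solving the linear system gives exactly π = [4/17, 5/17, 8/17].

π = [0.2353, 0.2941, 0.4706]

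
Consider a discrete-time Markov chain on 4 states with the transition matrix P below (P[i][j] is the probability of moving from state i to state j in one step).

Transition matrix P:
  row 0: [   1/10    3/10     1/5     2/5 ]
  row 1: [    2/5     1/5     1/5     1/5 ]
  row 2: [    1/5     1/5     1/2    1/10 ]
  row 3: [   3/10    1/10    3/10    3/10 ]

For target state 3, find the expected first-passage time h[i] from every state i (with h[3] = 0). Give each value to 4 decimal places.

h = [3.7745, 4.4608, 5.2941, 0.0000]

First-step conditioning: h[3] = 0; for i ≠ 3, h[i] = 1 + Σ_k P[i][k]·h[k].
  h[0] = 1 + 1/10·h[0] + 3/10·h[1] + 1/5·h[2]
  h[1] = 1 + 2/5·h[0] + 1/5·h[1] + 1/5·h[2]
  h[2] = 1 + 1/5·h[0] + 1/5·h[1] + 1/2·h[2]
Solving the 3×3 linear system over states ≠ 3 gives exactly h = [385/102, 455/102, 90/17, 0] (h[3] = 0 is the target).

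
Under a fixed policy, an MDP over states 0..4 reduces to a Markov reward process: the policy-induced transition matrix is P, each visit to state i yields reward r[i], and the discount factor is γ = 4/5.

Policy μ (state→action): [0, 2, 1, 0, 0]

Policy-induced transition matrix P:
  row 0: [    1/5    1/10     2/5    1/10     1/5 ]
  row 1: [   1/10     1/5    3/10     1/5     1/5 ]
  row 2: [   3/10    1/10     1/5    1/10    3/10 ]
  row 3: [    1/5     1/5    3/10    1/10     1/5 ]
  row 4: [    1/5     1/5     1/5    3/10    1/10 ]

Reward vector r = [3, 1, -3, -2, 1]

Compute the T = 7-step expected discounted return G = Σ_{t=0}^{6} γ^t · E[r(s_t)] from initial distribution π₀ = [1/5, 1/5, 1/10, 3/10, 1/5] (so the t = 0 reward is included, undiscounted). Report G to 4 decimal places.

t=0: π = [0.2000, 0.2000, 0.1000, 0.3000, 0.2000], E[r] = 0.1000, γ^t·E[r] = 0.100000, running G = 0.100000
t=1: π = [0.1900, 0.1700, 0.2900, 0.1600, 0.1900], E[r] = -0.2600, γ^t·E[r] = -0.208000, running G = -0.108000
t=2: π = [0.2120, 0.1520, 0.2710, 0.1550, 0.2100], E[r] = -0.1250, γ^t·E[r] = -0.080000, running G = -0.188000
t=3: π = [0.2119, 0.1517, 0.2731, 0.1572, 0.2061], E[r] = -0.1402, γ^t·E[r] = -0.071782, running G = -0.259782
t=4: π = [0.2121, 0.1515, 0.2733, 0.1564, 0.2067], E[r] = -0.1380, γ^t·E[r] = -0.056513, running G = -0.316295
t=5: π = [0.2122, 0.1515, 0.2732, 0.1565, 0.2067], E[r] = -0.1380, γ^t·E[r] = -0.045215, running G = -0.361510
t=6: π = [0.2122, 0.1515, 0.2732, 0.1565, 0.2067], E[r] = -0.1380, γ^t·E[r] = -0.036176, running G = -0.397686

G = -0.3977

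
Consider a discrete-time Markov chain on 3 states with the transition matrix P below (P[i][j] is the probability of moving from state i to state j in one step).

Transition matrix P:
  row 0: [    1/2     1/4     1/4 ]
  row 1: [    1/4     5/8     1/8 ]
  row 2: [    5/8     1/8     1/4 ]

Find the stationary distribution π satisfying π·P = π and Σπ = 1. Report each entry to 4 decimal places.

Balance equations π_j = Σ_i π_i·P[i][j]:
  π_0 = 1/2·π_0 + 1/4·π_1 + 5/8·π_2
  π_1 = 1/4·π_0 + 5/8·π_1 + 1/8·π_2
  normalize: π_0 + π_1 + π_2 = 1
Solving the linear system gives exactly π = [17/39, 14/39, 8/39].

π = [0.4359, 0.3590, 0.2051]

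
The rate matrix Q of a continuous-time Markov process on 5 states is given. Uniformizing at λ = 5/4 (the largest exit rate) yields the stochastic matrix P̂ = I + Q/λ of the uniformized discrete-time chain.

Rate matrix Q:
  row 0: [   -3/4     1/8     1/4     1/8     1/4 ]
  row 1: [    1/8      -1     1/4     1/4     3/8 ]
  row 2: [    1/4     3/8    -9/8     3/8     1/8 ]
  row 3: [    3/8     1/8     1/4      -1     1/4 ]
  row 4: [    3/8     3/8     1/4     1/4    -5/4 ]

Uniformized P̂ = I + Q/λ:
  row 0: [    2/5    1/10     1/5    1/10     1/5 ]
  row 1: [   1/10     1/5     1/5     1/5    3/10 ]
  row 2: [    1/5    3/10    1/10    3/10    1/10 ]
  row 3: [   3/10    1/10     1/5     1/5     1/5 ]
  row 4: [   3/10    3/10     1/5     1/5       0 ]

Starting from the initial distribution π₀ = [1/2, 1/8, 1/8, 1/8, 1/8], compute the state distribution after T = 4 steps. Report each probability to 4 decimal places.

t=0: π = [0.5000, 0.1250, 0.1250, 0.1250, 0.1250]
t=1: π = [0.3125, 0.1625, 0.1875, 0.1625, 0.1750]
t=2: π = [0.2800, 0.1888, 0.1813, 0.1875, 0.1625]
t=3: π = [0.2721, 0.1876, 0.1819, 0.1901, 0.1683]
t=4: π = [0.2715, 0.1888, 0.1818, 0.1910, 0.1669]

π = [0.2715, 0.1888, 0.1818, 0.1910, 0.1669]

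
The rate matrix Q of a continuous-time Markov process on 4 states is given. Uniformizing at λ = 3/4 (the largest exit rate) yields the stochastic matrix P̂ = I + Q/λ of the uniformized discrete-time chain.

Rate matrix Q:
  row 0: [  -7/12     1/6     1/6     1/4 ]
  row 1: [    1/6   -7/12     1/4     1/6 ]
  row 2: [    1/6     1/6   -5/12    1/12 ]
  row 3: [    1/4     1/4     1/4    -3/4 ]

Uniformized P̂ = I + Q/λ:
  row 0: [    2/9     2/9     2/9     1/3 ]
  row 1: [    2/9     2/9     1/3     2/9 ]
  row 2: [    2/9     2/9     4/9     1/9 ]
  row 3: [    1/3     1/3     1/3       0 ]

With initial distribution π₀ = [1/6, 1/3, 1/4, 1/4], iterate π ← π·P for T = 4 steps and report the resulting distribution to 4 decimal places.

π = [0.2413, 0.2413, 0.3448, 0.1727]

t=0: π = [0.1667, 0.3333, 0.2500, 0.2500]
t=1: π = [0.2500, 0.2500, 0.3426, 0.1574]
t=2: π = [0.2397, 0.2397, 0.3436, 0.1770]
t=3: π = [0.2419, 0.2419, 0.3449, 0.1714]
t=4: π = [0.2413, 0.2413, 0.3448, 0.1727]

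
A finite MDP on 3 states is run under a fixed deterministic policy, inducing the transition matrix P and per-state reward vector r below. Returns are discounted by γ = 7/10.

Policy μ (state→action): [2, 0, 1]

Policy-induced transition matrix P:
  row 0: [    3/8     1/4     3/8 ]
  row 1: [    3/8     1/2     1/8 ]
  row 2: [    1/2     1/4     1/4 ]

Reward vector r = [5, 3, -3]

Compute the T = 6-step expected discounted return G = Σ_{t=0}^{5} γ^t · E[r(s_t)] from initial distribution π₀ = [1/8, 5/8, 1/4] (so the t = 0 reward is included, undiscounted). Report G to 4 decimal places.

t=0: π = [0.1250, 0.6250, 0.2500], E[r] = 1.7500, γ^t·E[r] = 1.750000, running G = 1.750000
t=1: π = [0.4063, 0.4063, 0.1875], E[r] = 2.6875, γ^t·E[r] = 1.881250, running G = 3.631250
t=2: π = [0.3984, 0.3516, 0.2500], E[r] = 2.2969, γ^t·E[r] = 1.125469, running G = 4.756719
t=3: π = [0.4063, 0.3379, 0.2559], E[r] = 2.2773, γ^t·E[r] = 0.781129, running G = 5.537848
t=4: π = [0.4070, 0.3345, 0.2585], E[r] = 2.2627, γ^t·E[r] = 0.543273, running G = 6.081121
t=5: π = [0.4073, 0.3336, 0.2591], E[r] = 2.2603, γ^t·E[r] = 0.379881, running G = 6.461002

G = 6.4610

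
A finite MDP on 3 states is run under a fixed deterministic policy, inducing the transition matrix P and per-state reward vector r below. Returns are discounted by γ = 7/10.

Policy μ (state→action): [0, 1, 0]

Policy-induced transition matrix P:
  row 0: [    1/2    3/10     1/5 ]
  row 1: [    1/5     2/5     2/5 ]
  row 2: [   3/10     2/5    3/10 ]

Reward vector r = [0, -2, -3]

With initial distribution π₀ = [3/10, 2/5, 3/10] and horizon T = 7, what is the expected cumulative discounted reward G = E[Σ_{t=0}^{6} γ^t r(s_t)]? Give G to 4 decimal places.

t=0: π = [0.3000, 0.4000, 0.3000], E[r] = -1.7000, γ^t·E[r] = -1.700000, running G = -1.700000
t=1: π = [0.3200, 0.3700, 0.3100], E[r] = -1.6700, γ^t·E[r] = -1.169000, running G = -2.869000
t=2: π = [0.3270, 0.3680, 0.3050], E[r] = -1.6510, γ^t·E[r] = -0.808990, running G = -3.677990
t=3: π = [0.3286, 0.3673, 0.3041], E[r] = -1.6469, γ^t·E[r] = -0.564887, running G = -4.242877
t=4: π = [0.3290, 0.3671, 0.3039], E[r] = -1.6459, γ^t·E[r] = -0.395178, running G = -4.638055
t=5: π = [0.3291, 0.3671, 0.3038], E[r] = -1.6456, γ^t·E[r] = -0.276584, running G = -4.914639
t=6: π = [0.3291, 0.3671, 0.3038], E[r] = -1.6456, γ^t·E[r] = -0.193602, running G = -5.108241

G = -5.1082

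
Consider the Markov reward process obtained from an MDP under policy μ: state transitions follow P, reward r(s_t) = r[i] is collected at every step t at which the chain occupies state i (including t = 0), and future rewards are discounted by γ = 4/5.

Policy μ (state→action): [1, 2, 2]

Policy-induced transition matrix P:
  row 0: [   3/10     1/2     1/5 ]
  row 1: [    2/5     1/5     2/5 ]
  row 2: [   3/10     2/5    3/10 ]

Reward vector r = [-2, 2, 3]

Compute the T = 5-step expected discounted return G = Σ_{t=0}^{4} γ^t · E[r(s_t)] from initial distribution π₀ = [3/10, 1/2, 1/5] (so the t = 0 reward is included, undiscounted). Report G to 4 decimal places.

G = 3.2363

t=0: π = [0.3000, 0.5000, 0.2000], E[r] = 1.0000, γ^t·E[r] = 1.000000, running G = 1.000000
t=1: π = [0.3500, 0.3300, 0.3200], E[r] = 0.9200, γ^t·E[r] = 0.736000, running G = 1.736000
t=2: π = [0.3330, 0.3690, 0.2980], E[r] = 0.9660, γ^t·E[r] = 0.618240, running G = 2.354240
t=3: π = [0.3369, 0.3595, 0.3036], E[r] = 0.9560, γ^t·E[r] = 0.489472, running G = 2.843712
t=4: π = [0.3360, 0.3618, 0.3023], E[r] = 0.9585, γ^t·E[r] = 0.392585, running G = 3.236297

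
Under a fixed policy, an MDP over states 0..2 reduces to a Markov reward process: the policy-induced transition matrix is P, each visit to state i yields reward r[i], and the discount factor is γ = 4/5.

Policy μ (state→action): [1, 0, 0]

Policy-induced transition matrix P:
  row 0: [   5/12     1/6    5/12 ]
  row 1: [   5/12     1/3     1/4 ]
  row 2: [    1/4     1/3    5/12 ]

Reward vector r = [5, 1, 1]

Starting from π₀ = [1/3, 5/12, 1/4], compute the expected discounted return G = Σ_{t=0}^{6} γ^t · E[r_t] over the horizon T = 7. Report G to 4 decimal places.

G = 9.5485

t=0: π = [0.3333, 0.4167, 0.2500], E[r] = 2.3333, γ^t·E[r] = 2.333333, running G = 2.333333
t=1: π = [0.3750, 0.2778, 0.3472], E[r] = 2.5000, γ^t·E[r] = 2.000000, running G = 4.333333
t=2: π = [0.3588, 0.2708, 0.3704], E[r] = 2.4352, γ^t·E[r] = 1.558519, running G = 5.891852
t=3: π = [0.3549, 0.2735, 0.3715], E[r] = 2.4198, γ^t·E[r] = 1.238914, running G = 7.130765
t=4: π = [0.3547, 0.2742, 0.3711], E[r] = 2.4190, γ^t·E[r] = 0.990815, running G = 8.121580
t=5: π = [0.3548, 0.2742, 0.3710], E[r] = 2.4193, γ^t·E[r] = 0.792750, running G = 8.914330
t=6: π = [0.3548, 0.2742, 0.3710], E[r] = 2.4194, γ^t·E[r] = 0.634219, running G = 9.548549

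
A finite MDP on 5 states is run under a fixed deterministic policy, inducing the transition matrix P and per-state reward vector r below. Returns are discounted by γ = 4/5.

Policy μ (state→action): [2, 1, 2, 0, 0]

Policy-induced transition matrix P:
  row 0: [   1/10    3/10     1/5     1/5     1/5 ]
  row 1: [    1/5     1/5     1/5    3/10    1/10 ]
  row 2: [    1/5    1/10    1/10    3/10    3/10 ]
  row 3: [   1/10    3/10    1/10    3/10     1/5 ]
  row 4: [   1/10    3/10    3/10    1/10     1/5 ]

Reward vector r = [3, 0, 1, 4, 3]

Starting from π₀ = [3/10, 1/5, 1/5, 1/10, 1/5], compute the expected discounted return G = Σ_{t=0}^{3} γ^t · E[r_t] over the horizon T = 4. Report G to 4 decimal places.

t=0: π = [0.3000, 0.2000, 0.2000, 0.1000, 0.2000], E[r] = 2.1000, γ^t·E[r] = 2.100000, running G = 2.100000
t=1: π = [0.1400, 0.2400, 0.1900, 0.2300, 0.2000], E[r] = 2.1300, γ^t·E[r] = 1.704000, running G = 3.804000
t=2: π = [0.1430, 0.2380, 0.1780, 0.2460, 0.1950], E[r] = 2.1760, γ^t·E[r] = 1.392640, running G = 5.196640
t=3: π = [0.1416, 0.2406, 0.1771, 0.2467, 0.1940], E[r] = 2.1707, γ^t·E[r] = 1.111398, running G = 6.308038

G = 6.3080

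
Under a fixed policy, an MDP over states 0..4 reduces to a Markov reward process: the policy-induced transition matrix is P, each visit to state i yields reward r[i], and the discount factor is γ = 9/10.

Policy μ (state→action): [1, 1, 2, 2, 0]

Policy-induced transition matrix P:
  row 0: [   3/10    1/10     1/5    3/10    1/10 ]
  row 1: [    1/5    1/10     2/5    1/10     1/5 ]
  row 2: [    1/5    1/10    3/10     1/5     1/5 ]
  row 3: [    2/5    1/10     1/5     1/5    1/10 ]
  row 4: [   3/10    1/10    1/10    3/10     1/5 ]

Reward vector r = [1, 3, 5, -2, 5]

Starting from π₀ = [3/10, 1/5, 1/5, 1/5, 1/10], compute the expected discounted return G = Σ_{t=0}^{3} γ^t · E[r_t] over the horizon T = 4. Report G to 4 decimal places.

G = 7.0231

t=0: π = [0.3000, 0.2000, 0.2000, 0.2000, 0.1000], E[r] = 2.0000, γ^t·E[r] = 2.000000, running G = 2.000000
t=1: π = [0.2800, 0.1000, 0.2500, 0.2200, 0.1500], E[r] = 2.1400, γ^t·E[r] = 1.926000, running G = 3.926000
t=2: π = [0.2870, 0.1000, 0.2300, 0.2330, 0.1500], E[r] = 2.0210, γ^t·E[r] = 1.637010, running G = 5.563010
t=3: π = [0.2903, 0.1000, 0.2280, 0.2337, 0.1480], E[r] = 2.0029, γ^t·E[r] = 1.460114, running G = 7.023124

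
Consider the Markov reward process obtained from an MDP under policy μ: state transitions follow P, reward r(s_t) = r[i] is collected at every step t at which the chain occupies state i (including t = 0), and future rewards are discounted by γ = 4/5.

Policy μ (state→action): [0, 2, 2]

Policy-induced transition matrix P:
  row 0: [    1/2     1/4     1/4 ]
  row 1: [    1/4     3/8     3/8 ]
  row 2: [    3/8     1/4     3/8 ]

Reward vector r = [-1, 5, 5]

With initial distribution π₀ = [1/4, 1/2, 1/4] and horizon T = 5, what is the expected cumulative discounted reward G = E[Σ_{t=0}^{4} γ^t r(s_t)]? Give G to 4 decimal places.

G = 10.0642

t=0: π = [0.2500, 0.5000, 0.2500], E[r] = 3.5000, γ^t·E[r] = 3.500000, running G = 3.500000
t=1: π = [0.3438, 0.3125, 0.3438], E[r] = 2.9375, γ^t·E[r] = 2.350000, running G = 5.850000
t=2: π = [0.3789, 0.2891, 0.3320], E[r] = 2.7266, γ^t·E[r] = 1.745000, running G = 7.595000
t=3: π = [0.3862, 0.2861, 0.3276], E[r] = 2.6826, γ^t·E[r] = 1.373500, running G = 8.968500
t=4: π = [0.3875, 0.2858, 0.3267], E[r] = 2.6749, γ^t·E[r] = 1.095650, running G = 10.064150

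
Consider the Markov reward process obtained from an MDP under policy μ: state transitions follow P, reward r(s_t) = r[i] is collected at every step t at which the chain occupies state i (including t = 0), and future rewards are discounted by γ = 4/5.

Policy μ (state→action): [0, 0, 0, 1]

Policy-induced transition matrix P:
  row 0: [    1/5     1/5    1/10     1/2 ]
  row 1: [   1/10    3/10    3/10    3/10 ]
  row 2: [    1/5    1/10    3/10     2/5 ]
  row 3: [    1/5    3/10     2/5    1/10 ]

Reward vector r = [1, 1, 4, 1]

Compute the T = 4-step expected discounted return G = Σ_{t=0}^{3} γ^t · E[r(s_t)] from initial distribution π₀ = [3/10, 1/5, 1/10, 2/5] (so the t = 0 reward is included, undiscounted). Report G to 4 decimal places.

G = 4.9406

t=0: π = [0.3000, 0.2000, 0.1000, 0.4000], E[r] = 1.3000, γ^t·E[r] = 1.300000, running G = 1.300000
t=1: π = [0.1800, 0.2500, 0.2800, 0.2900], E[r] = 1.8400, γ^t·E[r] = 1.472000, running G = 2.772000
t=2: π = [0.1750, 0.2260, 0.2930, 0.3060], E[r] = 1.8790, γ^t·E[r] = 1.202560, running G = 3.974560
t=3: π = [0.1774, 0.2239, 0.2956, 0.3031], E[r] = 1.8868, γ^t·E[r] = 0.966042, running G = 4.940602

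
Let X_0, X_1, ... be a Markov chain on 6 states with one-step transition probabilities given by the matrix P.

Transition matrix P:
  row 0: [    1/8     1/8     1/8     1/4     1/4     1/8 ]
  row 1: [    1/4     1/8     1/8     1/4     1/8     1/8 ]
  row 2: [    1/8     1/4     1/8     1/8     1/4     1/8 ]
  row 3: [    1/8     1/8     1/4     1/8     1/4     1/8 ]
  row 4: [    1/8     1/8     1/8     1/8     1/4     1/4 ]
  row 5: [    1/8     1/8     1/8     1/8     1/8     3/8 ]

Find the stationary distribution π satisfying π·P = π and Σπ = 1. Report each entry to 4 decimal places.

π = [0.1429, 0.1431, 0.1451, 0.1608, 0.2070, 0.2012]

Balance equations π_j = Σ_i π_i·P[i][j]:
  π_0 = 1/8·π_0 + 1/4·π_1 + 1/8·π_2 + 1/8·π_3 + 1/8·π_4 + 1/8·π_5
  π_1 = 1/8·π_0 + 1/8·π_1 + 1/4·π_2 + 1/8·π_3 + 1/8·π_4 + 1/8·π_5
  π_2 = 1/8·π_0 + 1/8·π_1 + 1/8·π_2 + 1/4·π_3 + 1/8·π_4 + 1/8·π_5
  π_3 = 1/4·π_0 + 1/4·π_1 + 1/8·π_2 + 1/8·π_3 + 1/8·π_4 + 1/8·π_5
  π_4 = 1/4·π_0 + 1/8·π_1 + 1/4·π_2 + 1/4·π_3 + 1/4·π_4 + 1/8·π_5
  normalize: π_0 + π_1 + π_2 + π_3 + π_4 + π_5 = 1
Solving the linear system gives exactly π = [584/4087, 585/4087, 593/4087, 657/4087, 5921/28609, 5755/28609].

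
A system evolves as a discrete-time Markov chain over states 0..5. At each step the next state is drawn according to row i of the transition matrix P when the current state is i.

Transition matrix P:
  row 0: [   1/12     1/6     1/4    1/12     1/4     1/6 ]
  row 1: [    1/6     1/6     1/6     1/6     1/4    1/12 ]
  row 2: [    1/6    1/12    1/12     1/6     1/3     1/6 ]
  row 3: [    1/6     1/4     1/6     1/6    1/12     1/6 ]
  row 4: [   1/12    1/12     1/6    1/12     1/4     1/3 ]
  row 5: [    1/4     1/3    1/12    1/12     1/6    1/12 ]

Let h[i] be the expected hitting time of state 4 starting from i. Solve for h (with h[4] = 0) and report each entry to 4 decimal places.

h = [4.3076, 4.3648, 4.0538, 5.1191, 0.0000, 4.6868]

First-step conditioning: h[4] = 0; for i ≠ 4, h[i] = 1 + Σ_k P[i][k]·h[k].
  h[0] = 1 + 1/12·h[0] + 1/6·h[1] + 1/4·h[2] + 1/12·h[3] + 1/6·h[5]
  h[1] = 1 + 1/6·h[0] + 1/6·h[1] + 1/6·h[2] + 1/6·h[3] + 1/12·h[5]
  h[2] = 1 + 1/6·h[0] + 1/12·h[1] + 1/12·h[2] + 1/6·h[3] + 1/6·h[5]
  h[3] = 1 + 1/6·h[0] + 1/4·h[1] + 1/6·h[2] + 1/6·h[3] + 1/6·h[5]
  h[5] = 1 + 1/4·h[0] + 1/3·h[1] + 1/12·h[2] + 1/12·h[3] + 1/12·h[5]
Solving the 5×5 linear system over states ≠ 4 gives exactly h = [48370/11229, 49012/11229, 45520/11229, 57482/11229, 0, 52628/11229] (h[4] = 0 is the target).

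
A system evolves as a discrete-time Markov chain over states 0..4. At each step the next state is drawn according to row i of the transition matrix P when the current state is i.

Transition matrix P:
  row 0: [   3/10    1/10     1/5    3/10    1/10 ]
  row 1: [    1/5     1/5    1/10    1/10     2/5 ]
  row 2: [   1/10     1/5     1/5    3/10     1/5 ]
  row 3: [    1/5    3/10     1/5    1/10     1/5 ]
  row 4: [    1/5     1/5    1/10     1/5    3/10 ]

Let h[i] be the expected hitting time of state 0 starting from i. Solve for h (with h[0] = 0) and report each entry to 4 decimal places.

h = [0.0000, 5.3434, 5.9492, 5.4029, 5.3488]

First-step conditioning: h[0] = 0; for i ≠ 0, h[i] = 1 + Σ_k P[i][k]·h[k].
  h[1] = 1 + 1/5·h[1] + 1/10·h[2] + 1/10·h[3] + 2/5·h[4]
  h[2] = 1 + 1/5·h[1] + 1/5·h[2] + 3/10·h[3] + 1/5·h[4]
  h[3] = 1 + 3/10·h[1] + 1/5·h[2] + 1/10·h[3] + 1/5·h[4]
  h[4] = 1 + 1/5·h[1] + 1/10·h[2] + 1/5·h[3] + 3/10·h[4]
Solving the 4×4 linear system over states ≠ 0 gives exactly h = [0, 9880/1849, 11000/1849, 9990/1849, 230/43] (h[0] = 0 is the target).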